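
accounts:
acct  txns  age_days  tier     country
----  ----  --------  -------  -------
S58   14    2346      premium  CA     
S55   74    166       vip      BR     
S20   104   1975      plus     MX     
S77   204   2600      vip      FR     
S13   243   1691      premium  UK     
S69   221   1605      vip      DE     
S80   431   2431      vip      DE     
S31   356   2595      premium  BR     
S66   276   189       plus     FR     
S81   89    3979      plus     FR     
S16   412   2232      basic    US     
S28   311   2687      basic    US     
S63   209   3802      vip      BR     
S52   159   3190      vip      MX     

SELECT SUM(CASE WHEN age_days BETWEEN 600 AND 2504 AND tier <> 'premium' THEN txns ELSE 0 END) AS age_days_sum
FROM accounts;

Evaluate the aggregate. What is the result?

acct=S58: ✗
acct=S55: ✗
acct=S20: ✓ → 104
acct=S77: ✗
acct=S13: ✗
acct=S69: ✓ → 221
acct=S80: ✓ → 431
acct=S31: ✗
acct=S66: ✗
acct=S81: ✗
acct=S16: ✓ → 412
acct=S28: ✗
acct=S63: ✗
acct=S52: ✗
age_days_sum = 104 + 221 + 431 + 412 = 1168

1168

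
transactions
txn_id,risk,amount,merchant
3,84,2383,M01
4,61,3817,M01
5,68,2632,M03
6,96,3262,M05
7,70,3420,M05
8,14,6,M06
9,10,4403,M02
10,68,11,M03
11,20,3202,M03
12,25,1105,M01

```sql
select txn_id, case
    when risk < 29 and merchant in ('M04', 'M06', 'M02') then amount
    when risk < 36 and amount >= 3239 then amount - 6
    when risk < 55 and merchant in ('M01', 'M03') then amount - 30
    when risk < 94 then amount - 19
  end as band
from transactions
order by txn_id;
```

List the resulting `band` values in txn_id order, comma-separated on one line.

2364, 3798, 2613, NULL, 3401, 6, 4403, -8, 3172, 1075

txn_id=3: risk < 94 → 2364
txn_id=4: risk < 94 → 3798
txn_id=5: risk < 94 → 2613
txn_id=6: (no match → NULL) → NULL
txn_id=7: risk < 94 → 3401
txn_id=8: risk < 29 and merchant in ('M04', 'M06', 'M02') → 6
txn_id=9: risk < 29 and merchant in ('M04', 'M06', 'M02') → 4403
txn_id=10: risk < 94 → -8
txn_id=11: risk < 55 and merchant in ('M01', 'M03') → 3172
txn_id=12: risk < 55 and merchant in ('M01', 'M03') → 1075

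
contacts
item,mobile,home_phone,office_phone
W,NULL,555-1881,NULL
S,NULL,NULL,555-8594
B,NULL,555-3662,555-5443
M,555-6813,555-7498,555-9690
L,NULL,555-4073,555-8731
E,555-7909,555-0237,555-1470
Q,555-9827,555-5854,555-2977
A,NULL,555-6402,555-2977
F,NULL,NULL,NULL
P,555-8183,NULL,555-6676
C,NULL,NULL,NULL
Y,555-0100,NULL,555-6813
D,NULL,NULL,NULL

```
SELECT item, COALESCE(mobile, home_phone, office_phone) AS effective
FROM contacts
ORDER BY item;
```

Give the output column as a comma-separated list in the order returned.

555-6402, 555-3662, NULL, NULL, 555-7909, NULL, 555-4073, 555-6813, 555-8183, 555-9827, 555-8594, 555-1881, 555-0100

item=A: mobile=NULL, home_phone=555-6402 → 555-6402
item=B: mobile=NULL, home_phone=555-3662 → 555-3662
item=C: mobile=NULL, home_phone=NULL, office_phone=NULL (all NULL) → NULL
item=D: mobile=NULL, home_phone=NULL, office_phone=NULL (all NULL) → NULL
item=E: mobile=555-7909 → 555-7909
item=F: mobile=NULL, home_phone=NULL, office_phone=NULL (all NULL) → NULL
item=L: mobile=NULL, home_phone=555-4073 → 555-4073
item=M: mobile=555-6813 → 555-6813
item=P: mobile=555-8183 → 555-8183
item=Q: mobile=555-9827 → 555-9827
item=S: mobile=NULL, home_phone=NULL, office_phone=555-8594 → 555-8594
item=W: mobile=NULL, home_phone=555-1881 → 555-1881
item=Y: mobile=555-0100 → 555-0100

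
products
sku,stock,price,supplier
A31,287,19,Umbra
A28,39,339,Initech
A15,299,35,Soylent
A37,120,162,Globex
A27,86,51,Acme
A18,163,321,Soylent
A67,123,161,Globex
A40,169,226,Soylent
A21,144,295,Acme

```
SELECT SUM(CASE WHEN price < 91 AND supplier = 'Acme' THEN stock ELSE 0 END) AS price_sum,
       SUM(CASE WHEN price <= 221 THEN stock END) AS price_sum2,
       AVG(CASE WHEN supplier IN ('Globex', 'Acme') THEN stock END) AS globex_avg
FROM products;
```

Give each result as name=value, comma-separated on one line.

price_sum=86, price_sum2=915, globex_avg=118.25

[price_sum: price < 91 AND supplier = 'Acme']
sku=A31: ✗
sku=A28: ✗
sku=A15: ✗
sku=A37: ✗
sku=A27: ✓ → 86
sku=A18: ✗
sku=A67: ✗
sku=A40: ✗
sku=A21: ✗
price_sum = 86
—
[price_sum2: price <= 221]
sku=A31: ✓ → 287
sku=A28: ✗
sku=A15: ✓ → 299
sku=A37: ✓ → 120
sku=A27: ✓ → 86
sku=A18: ✗
sku=A67: ✓ → 123
sku=A40: ✗
sku=A21: ✗
price_sum2 = 287 + 299 + 120 + 86 + 123 = 915
—
[globex_avg: supplier IN ('Globex', 'Acme')]
sku=A31: ✗
sku=A28: ✗
sku=A15: ✗
sku=A37: ✓ → 120
sku=A27: ✓ → 86
sku=A18: ✗
sku=A67: ✓ → 123
sku=A40: ✗
sku=A21: ✓ → 144
globex_avg = (120 + 86 + 123 + 144) / 4 = 118.25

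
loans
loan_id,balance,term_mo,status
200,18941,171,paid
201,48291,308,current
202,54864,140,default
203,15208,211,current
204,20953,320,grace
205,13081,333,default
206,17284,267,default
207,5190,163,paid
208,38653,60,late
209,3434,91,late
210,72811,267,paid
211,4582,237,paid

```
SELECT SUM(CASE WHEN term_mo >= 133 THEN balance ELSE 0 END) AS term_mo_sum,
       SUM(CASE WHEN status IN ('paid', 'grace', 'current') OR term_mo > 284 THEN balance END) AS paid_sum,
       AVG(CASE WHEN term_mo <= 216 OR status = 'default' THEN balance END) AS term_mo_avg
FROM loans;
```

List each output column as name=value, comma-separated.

[term_mo_sum: term_mo >= 133]
loan_id=200: ✓ → 18941
loan_id=201: ✓ → 48291
loan_id=202: ✓ → 54864
loan_id=203: ✓ → 15208
loan_id=204: ✓ → 20953
loan_id=205: ✓ → 13081
loan_id=206: ✓ → 17284
loan_id=207: ✓ → 5190
loan_id=208: ✗
loan_id=209: ✗
loan_id=210: ✓ → 72811
loan_id=211: ✓ → 4582
term_mo_sum = 18941 + 48291 + 54864 + 15208 + 20953 + 13081 + 17284 + 5190 + 72811 + 4582 = 271205
—
[paid_sum: status IN ('paid', 'grace', 'current') OR term_mo > 284]
loan_id=200: ✓ → 18941
loan_id=201: ✓ → 48291
loan_id=202: ✗
loan_id=203: ✓ → 15208
loan_id=204: ✓ → 20953
loan_id=205: ✓ → 13081
loan_id=206: ✗
loan_id=207: ✓ → 5190
loan_id=208: ✗
loan_id=209: ✗
loan_id=210: ✓ → 72811
loan_id=211: ✓ → 4582
paid_sum = 18941 + 48291 + 15208 + 20953 + 13081 + 5190 + 72811 + 4582 = 199057
—
[term_mo_avg: term_mo <= 216 OR status = 'default']
loan_id=200: ✓ → 18941
loan_id=201: ✗
loan_id=202: ✓ → 54864
loan_id=203: ✓ → 15208
loan_id=204: ✗
loan_id=205: ✓ → 13081
loan_id=206: ✓ → 17284
loan_id=207: ✓ → 5190
loan_id=208: ✓ → 38653
loan_id=209: ✓ → 3434
loan_id=210: ✗
loan_id=211: ✗
term_mo_avg = (18941 + 54864 + 15208 + 13081 + 17284 + 5190 + 38653 + 3434) / 8 = 20831.875

term_mo_sum=271205, paid_sum=199057, term_mo_avg=20831.875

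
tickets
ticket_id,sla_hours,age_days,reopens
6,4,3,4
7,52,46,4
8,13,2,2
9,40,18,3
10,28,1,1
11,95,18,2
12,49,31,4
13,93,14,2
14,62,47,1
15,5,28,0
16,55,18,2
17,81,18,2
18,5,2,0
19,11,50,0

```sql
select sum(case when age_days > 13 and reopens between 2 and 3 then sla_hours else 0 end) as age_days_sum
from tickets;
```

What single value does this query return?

ticket_id=6: ✗
ticket_id=7: ✗
ticket_id=8: ✗
ticket_id=9: ✓ → 40
ticket_id=10: ✗
ticket_id=11: ✓ → 95
ticket_id=12: ✗
ticket_id=13: ✓ → 93
ticket_id=14: ✗
ticket_id=15: ✗
ticket_id=16: ✓ → 55
ticket_id=17: ✓ → 81
ticket_id=18: ✗
ticket_id=19: ✗
age_days_sum = 40 + 95 + 93 + 55 + 81 = 364

364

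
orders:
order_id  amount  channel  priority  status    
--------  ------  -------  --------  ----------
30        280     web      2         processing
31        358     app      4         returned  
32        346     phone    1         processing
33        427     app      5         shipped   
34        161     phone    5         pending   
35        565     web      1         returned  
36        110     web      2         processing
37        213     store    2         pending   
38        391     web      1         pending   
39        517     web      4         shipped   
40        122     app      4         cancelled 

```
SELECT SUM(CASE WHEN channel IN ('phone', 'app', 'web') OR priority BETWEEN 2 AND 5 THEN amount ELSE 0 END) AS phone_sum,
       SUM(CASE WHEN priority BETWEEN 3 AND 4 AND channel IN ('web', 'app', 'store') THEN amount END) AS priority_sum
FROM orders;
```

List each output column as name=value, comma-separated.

[phone_sum: channel IN ('phone', 'app', 'web') OR priority BETWEEN 2 AND 5]
order_id=30: ✓ → 280
order_id=31: ✓ → 358
order_id=32: ✓ → 346
order_id=33: ✓ → 427
order_id=34: ✓ → 161
order_id=35: ✓ → 565
order_id=36: ✓ → 110
order_id=37: ✓ → 213
order_id=38: ✓ → 391
order_id=39: ✓ → 517
order_id=40: ✓ → 122
phone_sum = 280 + 358 + 346 + 427 + 161 + 565 + 110 + 213 + 391 + 517 + 122 = 3490
—
[priority_sum: priority BETWEEN 3 AND 4 AND channel IN ('web', 'app', 'store')]
order_id=30: ✗
order_id=31: ✓ → 358
order_id=32: ✗
order_id=33: ✗
order_id=34: ✗
order_id=35: ✗
order_id=36: ✗
order_id=37: ✗
order_id=38: ✗
order_id=39: ✓ → 517
order_id=40: ✓ → 122
priority_sum = 358 + 517 + 122 = 997

phone_sum=3490, priority_sum=997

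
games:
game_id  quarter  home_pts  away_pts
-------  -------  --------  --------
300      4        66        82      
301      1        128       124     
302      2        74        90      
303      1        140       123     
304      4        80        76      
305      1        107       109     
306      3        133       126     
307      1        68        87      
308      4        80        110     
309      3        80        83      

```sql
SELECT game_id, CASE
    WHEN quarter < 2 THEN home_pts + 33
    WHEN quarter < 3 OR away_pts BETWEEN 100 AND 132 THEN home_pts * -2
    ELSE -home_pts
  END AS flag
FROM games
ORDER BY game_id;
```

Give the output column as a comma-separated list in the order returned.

game_id=300: ELSE → -66
game_id=301: quarter < 2 → 161
game_id=302: quarter < 3 OR away_pts BETWEEN 100 AND 132 → -148
game_id=303: quarter < 2 → 173
game_id=304: ELSE → -80
game_id=305: quarter < 2 → 140
game_id=306: quarter < 3 OR away_pts BETWEEN 100 AND 132 → -266
game_id=307: quarter < 2 → 101
game_id=308: quarter < 3 OR away_pts BETWEEN 100 AND 132 → -160
game_id=309: ELSE → -80

-66, 161, -148, 173, -80, 140, -266, 101, -160, -80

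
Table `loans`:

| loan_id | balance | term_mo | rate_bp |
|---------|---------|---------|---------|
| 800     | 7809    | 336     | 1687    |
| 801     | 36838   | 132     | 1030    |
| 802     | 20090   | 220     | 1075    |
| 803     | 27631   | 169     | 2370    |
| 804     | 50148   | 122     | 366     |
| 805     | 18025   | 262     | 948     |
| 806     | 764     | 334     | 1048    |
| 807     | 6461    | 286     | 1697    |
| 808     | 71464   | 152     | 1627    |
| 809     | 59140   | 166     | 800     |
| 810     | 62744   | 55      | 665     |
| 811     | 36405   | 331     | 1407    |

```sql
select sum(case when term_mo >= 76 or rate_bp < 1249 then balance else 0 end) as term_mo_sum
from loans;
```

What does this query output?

397519

loan_id=800: ✓ → 7809
loan_id=801: ✓ → 36838
loan_id=802: ✓ → 20090
loan_id=803: ✓ → 27631
loan_id=804: ✓ → 50148
loan_id=805: ✓ → 18025
loan_id=806: ✓ → 764
loan_id=807: ✓ → 6461
loan_id=808: ✓ → 71464
loan_id=809: ✓ → 59140
loan_id=810: ✓ → 62744
loan_id=811: ✓ → 36405
term_mo_sum = 7809 + 36838 + 20090 + 27631 + 50148 + 18025 + 764 + 6461 + 71464 + 59140 + 62744 + 36405 = 397519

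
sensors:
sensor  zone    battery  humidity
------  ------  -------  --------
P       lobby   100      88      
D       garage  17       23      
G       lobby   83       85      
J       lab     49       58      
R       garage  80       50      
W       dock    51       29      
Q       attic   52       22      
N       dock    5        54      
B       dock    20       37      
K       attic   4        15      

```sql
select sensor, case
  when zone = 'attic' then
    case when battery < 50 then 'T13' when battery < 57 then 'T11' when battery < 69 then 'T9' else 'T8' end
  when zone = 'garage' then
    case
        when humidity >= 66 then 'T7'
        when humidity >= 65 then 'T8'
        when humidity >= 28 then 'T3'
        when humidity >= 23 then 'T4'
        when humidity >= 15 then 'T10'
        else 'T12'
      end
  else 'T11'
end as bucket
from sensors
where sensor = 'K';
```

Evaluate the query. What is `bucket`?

T13

sensor = K: zone=attic, battery=4, humidity=15.
zone='attic' → inner[battery < 50] → T13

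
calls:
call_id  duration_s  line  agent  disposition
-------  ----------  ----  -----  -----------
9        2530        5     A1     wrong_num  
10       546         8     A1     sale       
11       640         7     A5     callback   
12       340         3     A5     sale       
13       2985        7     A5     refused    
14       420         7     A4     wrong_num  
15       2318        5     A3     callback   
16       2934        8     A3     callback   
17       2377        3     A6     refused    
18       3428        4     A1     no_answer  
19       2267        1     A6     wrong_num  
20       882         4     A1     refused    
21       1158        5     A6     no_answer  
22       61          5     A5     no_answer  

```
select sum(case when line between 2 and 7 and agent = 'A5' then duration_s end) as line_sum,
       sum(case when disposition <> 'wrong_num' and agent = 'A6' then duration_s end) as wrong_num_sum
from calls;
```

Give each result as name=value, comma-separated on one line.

line_sum=4026, wrong_num_sum=3535

[line_sum: line between 2 and 7 and agent = 'A5']
call_id=9: ✗
call_id=10: ✗
call_id=11: ✓ → 640
call_id=12: ✓ → 340
call_id=13: ✓ → 2985
call_id=14: ✗
call_id=15: ✗
call_id=16: ✗
call_id=17: ✗
call_id=18: ✗
call_id=19: ✗
call_id=20: ✗
call_id=21: ✗
call_id=22: ✓ → 61
line_sum = 640 + 340 + 2985 + 61 = 4026
—
[wrong_num_sum: disposition <> 'wrong_num' and agent = 'A6']
call_id=9: ✗
call_id=10: ✗
call_id=11: ✗
call_id=12: ✗
call_id=13: ✗
call_id=14: ✗
call_id=15: ✗
call_id=16: ✗
call_id=17: ✓ → 2377
call_id=18: ✗
call_id=19: ✗
call_id=20: ✗
call_id=21: ✓ → 1158
call_id=22: ✗
wrong_num_sum = 2377 + 1158 = 3535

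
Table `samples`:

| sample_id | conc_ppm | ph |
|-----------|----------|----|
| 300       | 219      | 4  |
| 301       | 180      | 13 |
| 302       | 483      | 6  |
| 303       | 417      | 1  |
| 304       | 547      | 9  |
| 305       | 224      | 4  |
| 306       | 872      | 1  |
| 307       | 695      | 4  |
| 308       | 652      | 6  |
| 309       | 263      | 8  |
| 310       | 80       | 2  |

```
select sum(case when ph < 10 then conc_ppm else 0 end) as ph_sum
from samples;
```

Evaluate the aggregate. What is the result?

4452

sample_id=300: ✓ → 219
sample_id=301: ✗
sample_id=302: ✓ → 483
sample_id=303: ✓ → 417
sample_id=304: ✓ → 547
sample_id=305: ✓ → 224
sample_id=306: ✓ → 872
sample_id=307: ✓ → 695
sample_id=308: ✓ → 652
sample_id=309: ✓ → 263
sample_id=310: ✓ → 80
ph_sum = 219 + 483 + 417 + 547 + 224 + 872 + 695 + 652 + 263 + 80 = 4452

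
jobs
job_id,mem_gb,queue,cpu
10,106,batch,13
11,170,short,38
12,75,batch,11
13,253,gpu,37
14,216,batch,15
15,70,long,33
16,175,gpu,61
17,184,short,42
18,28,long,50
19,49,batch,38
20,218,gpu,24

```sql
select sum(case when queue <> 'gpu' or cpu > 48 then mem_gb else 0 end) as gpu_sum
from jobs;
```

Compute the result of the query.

1073

job_id=10: ✓ → 106
job_id=11: ✓ → 170
job_id=12: ✓ → 75
job_id=13: ✗
job_id=14: ✓ → 216
job_id=15: ✓ → 70
job_id=16: ✓ → 175
job_id=17: ✓ → 184
job_id=18: ✓ → 28
job_id=19: ✓ → 49
job_id=20: ✗
gpu_sum = 106 + 170 + 75 + 216 + 70 + 175 + 184 + 28 + 49 = 1073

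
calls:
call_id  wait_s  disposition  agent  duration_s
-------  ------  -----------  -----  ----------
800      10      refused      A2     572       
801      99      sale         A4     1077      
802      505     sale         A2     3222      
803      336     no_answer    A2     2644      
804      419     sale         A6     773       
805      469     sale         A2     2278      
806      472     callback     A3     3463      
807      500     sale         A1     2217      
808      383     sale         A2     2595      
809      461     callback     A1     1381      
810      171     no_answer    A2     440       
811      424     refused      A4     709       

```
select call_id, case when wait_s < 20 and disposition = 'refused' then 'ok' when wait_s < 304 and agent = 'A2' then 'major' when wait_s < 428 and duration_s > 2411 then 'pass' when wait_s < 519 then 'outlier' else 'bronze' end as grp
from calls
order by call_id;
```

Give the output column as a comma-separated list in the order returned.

call_id=800: wait_s < 20 and disposition = 'refused' → ok
call_id=801: wait_s < 519 → outlier
call_id=802: wait_s < 519 → outlier
call_id=803: wait_s < 428 and duration_s > 2411 → pass
call_id=804: wait_s < 519 → outlier
call_id=805: wait_s < 519 → outlier
call_id=806: wait_s < 519 → outlier
call_id=807: wait_s < 519 → outlier
call_id=808: wait_s < 428 and duration_s > 2411 → pass
call_id=809: wait_s < 519 → outlier
call_id=810: wait_s < 304 and agent = 'A2' → major
call_id=811: wait_s < 519 → outlier

ok, outlier, outlier, pass, outlier, outlier, outlier, outlier, pass, outlier, major, outlier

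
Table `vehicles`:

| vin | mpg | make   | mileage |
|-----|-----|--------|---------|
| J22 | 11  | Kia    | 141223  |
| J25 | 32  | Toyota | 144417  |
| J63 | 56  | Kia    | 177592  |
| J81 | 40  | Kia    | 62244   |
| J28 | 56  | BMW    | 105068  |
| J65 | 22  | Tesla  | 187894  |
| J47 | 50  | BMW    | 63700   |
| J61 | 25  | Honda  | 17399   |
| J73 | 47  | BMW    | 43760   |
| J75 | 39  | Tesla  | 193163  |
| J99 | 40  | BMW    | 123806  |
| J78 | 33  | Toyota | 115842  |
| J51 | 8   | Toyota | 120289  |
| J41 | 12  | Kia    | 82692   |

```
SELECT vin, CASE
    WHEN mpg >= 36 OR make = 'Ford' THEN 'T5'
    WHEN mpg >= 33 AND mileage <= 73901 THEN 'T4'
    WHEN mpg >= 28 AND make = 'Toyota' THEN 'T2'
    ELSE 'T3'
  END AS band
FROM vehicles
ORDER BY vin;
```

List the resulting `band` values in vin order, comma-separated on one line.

vin=J22: ELSE → T3
vin=J25: mpg >= 28 AND make = 'Toyota' → T2
vin=J28: mpg >= 36 OR make = 'Ford' → T5
vin=J41: ELSE → T3
vin=J47: mpg >= 36 OR make = 'Ford' → T5
vin=J51: ELSE → T3
vin=J61: ELSE → T3
vin=J63: mpg >= 36 OR make = 'Ford' → T5
vin=J65: ELSE → T3
vin=J73: mpg >= 36 OR make = 'Ford' → T5
vin=J75: mpg >= 36 OR make = 'Ford' → T5
vin=J78: mpg >= 28 AND make = 'Toyota' → T2
vin=J81: mpg >= 36 OR make = 'Ford' → T5
vin=J99: mpg >= 36 OR make = 'Ford' → T5

T3, T2, T5, T3, T5, T3, T3, T5, T3, T5, T5, T2, T5, T5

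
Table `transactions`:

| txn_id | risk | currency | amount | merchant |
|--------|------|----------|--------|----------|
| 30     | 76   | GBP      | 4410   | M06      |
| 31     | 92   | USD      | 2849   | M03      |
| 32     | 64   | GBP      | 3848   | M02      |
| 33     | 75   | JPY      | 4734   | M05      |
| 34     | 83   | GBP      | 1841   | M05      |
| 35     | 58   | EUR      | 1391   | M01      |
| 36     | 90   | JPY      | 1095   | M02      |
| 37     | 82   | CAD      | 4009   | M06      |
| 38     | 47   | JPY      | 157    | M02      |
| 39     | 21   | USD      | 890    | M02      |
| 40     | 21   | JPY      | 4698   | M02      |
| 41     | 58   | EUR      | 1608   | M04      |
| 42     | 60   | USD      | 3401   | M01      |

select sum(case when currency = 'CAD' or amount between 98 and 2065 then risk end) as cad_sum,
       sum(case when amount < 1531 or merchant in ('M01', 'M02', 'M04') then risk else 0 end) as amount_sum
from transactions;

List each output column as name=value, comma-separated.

cad_sum=439, amount_sum=419

[cad_sum: currency = 'CAD' or amount between 98 and 2065]
txn_id=30: ✗
txn_id=31: ✗
txn_id=32: ✗
txn_id=33: ✗
txn_id=34: ✓ → 83
txn_id=35: ✓ → 58
txn_id=36: ✓ → 90
txn_id=37: ✓ → 82
txn_id=38: ✓ → 47
txn_id=39: ✓ → 21
txn_id=40: ✗
txn_id=41: ✓ → 58
txn_id=42: ✗
cad_sum = 83 + 58 + 90 + 82 + 47 + 21 + 58 = 439
—
[amount_sum: amount < 1531 or merchant in ('M01', 'M02', 'M04')]
txn_id=30: ✗
txn_id=31: ✗
txn_id=32: ✓ → 64
txn_id=33: ✗
txn_id=34: ✗
txn_id=35: ✓ → 58
txn_id=36: ✓ → 90
txn_id=37: ✗
txn_id=38: ✓ → 47
txn_id=39: ✓ → 21
txn_id=40: ✓ → 21
txn_id=41: ✓ → 58
txn_id=42: ✓ → 60
amount_sum = 64 + 58 + 90 + 47 + 21 + 21 + 58 + 60 = 419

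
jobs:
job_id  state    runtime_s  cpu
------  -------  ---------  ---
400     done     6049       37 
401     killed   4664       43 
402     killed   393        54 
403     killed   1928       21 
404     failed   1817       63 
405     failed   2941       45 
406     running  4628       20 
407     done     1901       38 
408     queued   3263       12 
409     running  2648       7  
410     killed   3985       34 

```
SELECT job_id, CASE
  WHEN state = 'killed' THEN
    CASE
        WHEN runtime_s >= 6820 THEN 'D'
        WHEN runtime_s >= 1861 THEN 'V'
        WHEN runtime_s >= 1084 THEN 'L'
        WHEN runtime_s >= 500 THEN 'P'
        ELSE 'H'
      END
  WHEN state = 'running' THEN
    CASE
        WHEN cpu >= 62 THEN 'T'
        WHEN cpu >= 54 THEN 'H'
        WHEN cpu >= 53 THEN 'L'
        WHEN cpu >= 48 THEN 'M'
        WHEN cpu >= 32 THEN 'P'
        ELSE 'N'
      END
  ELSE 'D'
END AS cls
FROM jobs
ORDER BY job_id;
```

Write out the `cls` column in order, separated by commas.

job_id=400: state='done' → outer ELSE → D
job_id=401: state='killed' → inner[runtime_s >= 1861] → V
job_id=402: state='killed' → inner[ELSE] → H
job_id=403: state='killed' → inner[runtime_s >= 1861] → V
job_id=404: state='failed' → outer ELSE → D
job_id=405: state='failed' → outer ELSE → D
job_id=406: state='running' → inner[ELSE] → N
job_id=407: state='done' → outer ELSE → D
job_id=408: state='queued' → outer ELSE → D
job_id=409: state='running' → inner[ELSE] → N
job_id=410: state='killed' → inner[runtime_s >= 1861] → V

D, V, H, V, D, D, N, D, D, N, V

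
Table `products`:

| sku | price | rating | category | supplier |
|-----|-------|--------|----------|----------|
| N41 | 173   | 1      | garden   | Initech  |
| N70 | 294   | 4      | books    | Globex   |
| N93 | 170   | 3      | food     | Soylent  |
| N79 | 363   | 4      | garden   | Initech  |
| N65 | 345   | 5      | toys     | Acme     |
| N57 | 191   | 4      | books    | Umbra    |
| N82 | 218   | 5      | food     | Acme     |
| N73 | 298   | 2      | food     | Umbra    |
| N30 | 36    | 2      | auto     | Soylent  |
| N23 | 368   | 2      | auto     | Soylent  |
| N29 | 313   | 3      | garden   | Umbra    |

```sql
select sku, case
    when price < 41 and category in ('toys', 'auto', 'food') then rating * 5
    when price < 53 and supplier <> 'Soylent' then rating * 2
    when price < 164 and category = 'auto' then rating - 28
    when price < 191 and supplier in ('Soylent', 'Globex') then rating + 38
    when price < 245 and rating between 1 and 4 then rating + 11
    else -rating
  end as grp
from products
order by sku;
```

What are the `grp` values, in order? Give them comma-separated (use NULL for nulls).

-2, -3, 10, 12, 15, -5, -4, -2, -4, -5, 41

sku=N23: ELSE → -2
sku=N29: ELSE → -3
sku=N30: price < 41 and category in ('toys', 'auto', 'food') → 10
sku=N41: price < 245 and rating between 1 and 4 → 12
sku=N57: price < 245 and rating between 1 and 4 → 15
sku=N65: ELSE → -5
sku=N70: ELSE → -4
sku=N73: ELSE → -2
sku=N79: ELSE → -4
sku=N82: ELSE → -5
sku=N93: price < 191 and supplier in ('Soylent', 'Globex') → 41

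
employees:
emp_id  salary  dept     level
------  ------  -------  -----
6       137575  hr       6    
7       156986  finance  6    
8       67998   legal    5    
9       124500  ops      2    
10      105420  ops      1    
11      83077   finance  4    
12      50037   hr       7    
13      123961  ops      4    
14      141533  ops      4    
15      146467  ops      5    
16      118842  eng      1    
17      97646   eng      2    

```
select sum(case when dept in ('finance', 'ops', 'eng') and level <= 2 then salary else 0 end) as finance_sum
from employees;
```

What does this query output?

446408

emp_id=6: ✗
emp_id=7: ✗
emp_id=8: ✗
emp_id=9: ✓ → 124500
emp_id=10: ✓ → 105420
emp_id=11: ✗
emp_id=12: ✗
emp_id=13: ✗
emp_id=14: ✗
emp_id=15: ✗
emp_id=16: ✓ → 118842
emp_id=17: ✓ → 97646
finance_sum = 124500 + 105420 + 118842 + 97646 = 446408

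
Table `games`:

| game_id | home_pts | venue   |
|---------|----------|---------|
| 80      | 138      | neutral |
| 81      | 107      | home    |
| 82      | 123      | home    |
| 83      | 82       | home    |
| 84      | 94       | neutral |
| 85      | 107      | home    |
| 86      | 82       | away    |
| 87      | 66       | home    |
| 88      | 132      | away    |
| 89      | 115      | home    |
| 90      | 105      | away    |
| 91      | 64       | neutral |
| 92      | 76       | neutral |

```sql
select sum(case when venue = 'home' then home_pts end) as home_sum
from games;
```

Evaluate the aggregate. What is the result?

600

game_id=80: ✗
game_id=81: ✓ → 107
game_id=82: ✓ → 123
game_id=83: ✓ → 82
game_id=84: ✗
game_id=85: ✓ → 107
game_id=86: ✗
game_id=87: ✓ → 66
game_id=88: ✗
game_id=89: ✓ → 115
game_id=90: ✗
game_id=91: ✗
game_id=92: ✗
home_sum = 107 + 123 + 82 + 107 + 66 + 115 = 600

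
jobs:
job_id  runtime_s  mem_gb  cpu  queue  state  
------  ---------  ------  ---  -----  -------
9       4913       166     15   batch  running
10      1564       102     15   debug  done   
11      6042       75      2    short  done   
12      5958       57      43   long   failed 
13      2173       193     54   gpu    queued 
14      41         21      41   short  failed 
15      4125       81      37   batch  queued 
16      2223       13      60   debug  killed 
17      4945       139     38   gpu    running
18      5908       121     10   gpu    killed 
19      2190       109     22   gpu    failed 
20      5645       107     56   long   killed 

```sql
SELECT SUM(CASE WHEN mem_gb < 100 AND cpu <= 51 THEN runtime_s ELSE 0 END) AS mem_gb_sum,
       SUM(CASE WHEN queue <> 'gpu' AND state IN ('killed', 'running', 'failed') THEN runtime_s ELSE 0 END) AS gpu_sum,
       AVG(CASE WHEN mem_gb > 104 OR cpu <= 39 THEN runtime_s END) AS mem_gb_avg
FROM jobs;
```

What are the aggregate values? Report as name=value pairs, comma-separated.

[mem_gb_sum: mem_gb < 100 AND cpu <= 51]
job_id=9: ✗
job_id=10: ✗
job_id=11: ✓ → 6042
job_id=12: ✓ → 5958
job_id=13: ✗
job_id=14: ✓ → 41
job_id=15: ✓ → 4125
job_id=16: ✗
job_id=17: ✗
job_id=18: ✗
job_id=19: ✗
job_id=20: ✗
mem_gb_sum = 6042 + 5958 + 41 + 4125 = 16166
—
[gpu_sum: queue <> 'gpu' AND state IN ('killed', 'running', 'failed')]
job_id=9: ✓ → 4913
job_id=10: ✗
job_id=11: ✗
job_id=12: ✓ → 5958
job_id=13: ✗
job_id=14: ✓ → 41
job_id=15: ✗
job_id=16: ✓ → 2223
job_id=17: ✗
job_id=18: ✗
job_id=19: ✗
job_id=20: ✓ → 5645
gpu_sum = 4913 + 5958 + 41 + 2223 + 5645 = 18780
—
[mem_gb_avg: mem_gb > 104 OR cpu <= 39]
job_id=9: ✓ → 4913
job_id=10: ✓ → 1564
job_id=11: ✓ → 6042
job_id=12: ✗
job_id=13: ✓ → 2173
job_id=14: ✗
job_id=15: ✓ → 4125
job_id=16: ✗
job_id=17: ✓ → 4945
job_id=18: ✓ → 5908
job_id=19: ✓ → 2190
job_id=20: ✓ → 5645
mem_gb_avg = (4913 + 1564 + 6042 + 2173 + 4125 + 4945 + 5908 + 2190 + 5645) / 9 = 4167.2222222222

mem_gb_sum=16166, gpu_sum=18780, mem_gb_avg=4167.2222222222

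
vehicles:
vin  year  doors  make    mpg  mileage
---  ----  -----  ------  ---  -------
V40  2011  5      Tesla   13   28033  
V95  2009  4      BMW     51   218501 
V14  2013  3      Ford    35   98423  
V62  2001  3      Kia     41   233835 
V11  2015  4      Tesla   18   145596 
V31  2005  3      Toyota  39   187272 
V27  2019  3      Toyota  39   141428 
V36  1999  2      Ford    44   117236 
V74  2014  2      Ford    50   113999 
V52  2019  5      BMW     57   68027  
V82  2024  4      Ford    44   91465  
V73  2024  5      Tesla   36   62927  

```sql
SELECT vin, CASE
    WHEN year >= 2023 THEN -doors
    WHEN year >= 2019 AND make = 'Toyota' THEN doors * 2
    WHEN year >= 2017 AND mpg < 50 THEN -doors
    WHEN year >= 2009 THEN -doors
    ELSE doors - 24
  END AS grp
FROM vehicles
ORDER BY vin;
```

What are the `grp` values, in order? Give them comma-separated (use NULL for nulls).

-4, -3, 6, -21, -22, -5, -5, -21, -5, -2, -4, -4

vin=V11: year >= 2009 → -4
vin=V14: year >= 2009 → -3
vin=V27: year >= 2019 AND make = 'Toyota' → 6
vin=V31: ELSE → -21
vin=V36: ELSE → -22
vin=V40: year >= 2009 → -5
vin=V52: year >= 2009 → -5
vin=V62: ELSE → -21
vin=V73: year >= 2023 → -5
vin=V74: year >= 2009 → -2
vin=V82: year >= 2023 → -4
vin=V95: year >= 2009 → -4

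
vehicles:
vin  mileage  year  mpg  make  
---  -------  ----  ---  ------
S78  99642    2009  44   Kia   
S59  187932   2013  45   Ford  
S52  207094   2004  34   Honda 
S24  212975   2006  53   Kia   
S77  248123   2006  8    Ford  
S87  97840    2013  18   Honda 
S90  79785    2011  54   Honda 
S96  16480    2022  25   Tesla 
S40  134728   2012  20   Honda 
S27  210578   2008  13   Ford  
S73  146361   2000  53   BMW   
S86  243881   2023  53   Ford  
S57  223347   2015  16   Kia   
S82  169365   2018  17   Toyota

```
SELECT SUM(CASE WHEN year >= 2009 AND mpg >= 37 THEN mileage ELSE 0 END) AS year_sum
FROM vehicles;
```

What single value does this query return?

vin=S78: ✓ → 99642
vin=S59: ✓ → 187932
vin=S52: ✗
vin=S24: ✗
vin=S77: ✗
vin=S87: ✗
vin=S90: ✓ → 79785
vin=S96: ✗
vin=S40: ✗
vin=S27: ✗
vin=S73: ✗
vin=S86: ✓ → 243881
vin=S57: ✗
vin=S82: ✗
year_sum = 99642 + 187932 + 79785 + 243881 = 611240

611240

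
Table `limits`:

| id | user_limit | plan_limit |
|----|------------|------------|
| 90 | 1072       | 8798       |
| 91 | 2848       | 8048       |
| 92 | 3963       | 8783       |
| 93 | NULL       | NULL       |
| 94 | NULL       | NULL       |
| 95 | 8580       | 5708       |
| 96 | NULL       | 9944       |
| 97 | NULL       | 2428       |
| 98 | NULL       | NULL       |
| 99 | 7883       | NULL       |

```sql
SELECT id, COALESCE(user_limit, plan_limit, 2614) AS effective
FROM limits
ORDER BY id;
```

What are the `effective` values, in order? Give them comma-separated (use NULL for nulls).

id=90: user_limit=1072 → 1072
id=91: user_limit=2848 → 2848
id=92: user_limit=3963 → 3963
id=93: user_limit=NULL, plan_limit=NULL, → literal 2614 → 2614
id=94: user_limit=NULL, plan_limit=NULL, → literal 2614 → 2614
id=95: user_limit=8580 → 8580
id=96: user_limit=NULL, plan_limit=9944 → 9944
id=97: user_limit=NULL, plan_limit=2428 → 2428
id=98: user_limit=NULL, plan_limit=NULL, → literal 2614 → 2614
id=99: user_limit=7883 → 7883

1072, 2848, 3963, 2614, 2614, 8580, 9944, 2428, 2614, 7883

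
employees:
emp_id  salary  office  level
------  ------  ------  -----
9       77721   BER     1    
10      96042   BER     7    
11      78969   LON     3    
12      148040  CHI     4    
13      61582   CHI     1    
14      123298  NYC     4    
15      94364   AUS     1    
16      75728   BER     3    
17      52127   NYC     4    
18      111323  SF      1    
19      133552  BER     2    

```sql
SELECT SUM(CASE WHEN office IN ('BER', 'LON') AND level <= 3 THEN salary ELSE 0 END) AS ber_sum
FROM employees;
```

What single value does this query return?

emp_id=9: ✓ → 77721
emp_id=10: ✗
emp_id=11: ✓ → 78969
emp_id=12: ✗
emp_id=13: ✗
emp_id=14: ✗
emp_id=15: ✗
emp_id=16: ✓ → 75728
emp_id=17: ✗
emp_id=18: ✗
emp_id=19: ✓ → 133552
ber_sum = 77721 + 78969 + 75728 + 133552 = 365970

365970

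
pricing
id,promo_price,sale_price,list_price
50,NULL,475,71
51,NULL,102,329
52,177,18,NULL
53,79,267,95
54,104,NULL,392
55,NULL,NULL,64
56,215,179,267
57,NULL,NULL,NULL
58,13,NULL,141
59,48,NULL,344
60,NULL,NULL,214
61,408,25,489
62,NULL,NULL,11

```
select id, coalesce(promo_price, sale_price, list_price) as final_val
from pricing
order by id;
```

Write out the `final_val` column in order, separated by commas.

id=50: promo_price=NULL, sale_price=475 → 475
id=51: promo_price=NULL, sale_price=102 → 102
id=52: promo_price=177 → 177
id=53: promo_price=79 → 79
id=54: promo_price=104 → 104
id=55: promo_price=NULL, sale_price=NULL, list_price=64 → 64
id=56: promo_price=215 → 215
id=57: promo_price=NULL, sale_price=NULL, list_price=NULL (all NULL) → NULL
id=58: promo_price=13 → 13
id=59: promo_price=48 → 48
id=60: promo_price=NULL, sale_price=NULL, list_price=214 → 214
id=61: promo_price=408 → 408
id=62: promo_price=NULL, sale_price=NULL, list_price=11 → 11

475, 102, 177, 79, 104, 64, 215, NULL, 13, 48, 214, 408, 11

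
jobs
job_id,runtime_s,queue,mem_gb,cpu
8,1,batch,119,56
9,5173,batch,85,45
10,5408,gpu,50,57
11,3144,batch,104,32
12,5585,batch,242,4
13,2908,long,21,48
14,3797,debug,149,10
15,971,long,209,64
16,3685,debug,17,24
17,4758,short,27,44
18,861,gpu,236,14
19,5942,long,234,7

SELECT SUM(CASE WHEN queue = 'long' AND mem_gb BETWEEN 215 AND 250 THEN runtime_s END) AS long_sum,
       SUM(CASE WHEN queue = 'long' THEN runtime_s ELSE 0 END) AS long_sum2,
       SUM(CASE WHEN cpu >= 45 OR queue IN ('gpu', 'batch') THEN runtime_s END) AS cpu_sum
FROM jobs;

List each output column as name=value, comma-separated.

long_sum=5942, long_sum2=9821, cpu_sum=24051

[long_sum: queue = 'long' AND mem_gb BETWEEN 215 AND 250]
job_id=8: ✗
job_id=9: ✗
job_id=10: ✗
job_id=11: ✗
job_id=12: ✗
job_id=13: ✗
job_id=14: ✗
job_id=15: ✗
job_id=16: ✗
job_id=17: ✗
job_id=18: ✗
job_id=19: ✓ → 5942
long_sum = 5942
—
[long_sum2: queue = 'long']
job_id=8: ✗
job_id=9: ✗
job_id=10: ✗
job_id=11: ✗
job_id=12: ✗
job_id=13: ✓ → 2908
job_id=14: ✗
job_id=15: ✓ → 971
job_id=16: ✗
job_id=17: ✗
job_id=18: ✗
job_id=19: ✓ → 5942
long_sum2 = 2908 + 971 + 5942 = 9821
—
[cpu_sum: cpu >= 45 OR queue IN ('gpu', 'batch')]
job_id=8: ✓ → 1
job_id=9: ✓ → 5173
job_id=10: ✓ → 5408
job_id=11: ✓ → 3144
job_id=12: ✓ → 5585
job_id=13: ✓ → 2908
job_id=14: ✗
job_id=15: ✓ → 971
job_id=16: ✗
job_id=17: ✗
job_id=18: ✓ → 861
job_id=19: ✗
cpu_sum = 1 + 5173 + 5408 + 3144 + 5585 + 2908 + 971 + 861 = 24051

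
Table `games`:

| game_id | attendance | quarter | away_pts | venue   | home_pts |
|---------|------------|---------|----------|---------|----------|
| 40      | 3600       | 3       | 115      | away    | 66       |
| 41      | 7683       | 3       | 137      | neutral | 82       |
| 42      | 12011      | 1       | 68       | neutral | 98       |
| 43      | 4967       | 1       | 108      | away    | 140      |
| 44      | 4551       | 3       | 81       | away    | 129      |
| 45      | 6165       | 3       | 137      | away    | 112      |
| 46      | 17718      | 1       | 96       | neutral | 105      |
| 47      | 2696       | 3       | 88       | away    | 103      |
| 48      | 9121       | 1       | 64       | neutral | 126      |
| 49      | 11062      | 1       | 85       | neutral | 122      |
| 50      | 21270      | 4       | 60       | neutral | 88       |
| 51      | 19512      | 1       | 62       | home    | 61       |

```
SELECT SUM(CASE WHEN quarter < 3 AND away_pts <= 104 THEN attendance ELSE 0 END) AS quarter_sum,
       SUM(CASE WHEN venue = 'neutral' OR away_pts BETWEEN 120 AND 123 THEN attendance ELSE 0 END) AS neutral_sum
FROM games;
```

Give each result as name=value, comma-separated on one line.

[quarter_sum: quarter < 3 AND away_pts <= 104]
game_id=40: ✗
game_id=41: ✗
game_id=42: ✓ → 12011
game_id=43: ✗
game_id=44: ✗
game_id=45: ✗
game_id=46: ✓ → 17718
game_id=47: ✗
game_id=48: ✓ → 9121
game_id=49: ✓ → 11062
game_id=50: ✗
game_id=51: ✓ → 19512
quarter_sum = 12011 + 17718 + 9121 + 11062 + 19512 = 69424
—
[neutral_sum: venue = 'neutral' OR away_pts BETWEEN 120 AND 123]
game_id=40: ✗
game_id=41: ✓ → 7683
game_id=42: ✓ → 12011
game_id=43: ✗
game_id=44: ✗
game_id=45: ✗
game_id=46: ✓ → 17718
game_id=47: ✗
game_id=48: ✓ → 9121
game_id=49: ✓ → 11062
game_id=50: ✓ → 21270
game_id=51: ✗
neutral_sum = 7683 + 12011 + 17718 + 9121 + 11062 + 21270 = 78865

quarter_sum=69424, neutral_sum=78865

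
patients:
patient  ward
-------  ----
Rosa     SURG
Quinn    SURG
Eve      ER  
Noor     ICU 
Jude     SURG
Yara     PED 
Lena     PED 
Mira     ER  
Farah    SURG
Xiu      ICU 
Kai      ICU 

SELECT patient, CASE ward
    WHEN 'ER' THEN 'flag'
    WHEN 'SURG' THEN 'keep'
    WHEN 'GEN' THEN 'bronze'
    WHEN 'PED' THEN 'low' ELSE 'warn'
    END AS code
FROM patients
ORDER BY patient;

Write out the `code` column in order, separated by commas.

flag, keep, keep, warn, low, flag, warn, keep, keep, warn, low

patient=Eve: ward='ER' → flag
patient=Farah: ward='SURG' → keep
patient=Jude: ward='SURG' → keep
patient=Kai: ELSE → warn
patient=Lena: ward='PED' → low
patient=Mira: ward='ER' → flag
patient=Noor: ELSE → warn
patient=Quinn: ward='SURG' → keep
patient=Rosa: ward='SURG' → keep
patient=Xiu: ELSE → warn
patient=Yara: ward='PED' → low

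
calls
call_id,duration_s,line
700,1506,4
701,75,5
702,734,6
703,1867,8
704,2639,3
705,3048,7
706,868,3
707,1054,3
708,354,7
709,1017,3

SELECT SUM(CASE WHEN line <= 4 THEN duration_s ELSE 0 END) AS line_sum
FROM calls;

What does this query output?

7084

call_id=700: ✓ → 1506
call_id=701: ✗
call_id=702: ✗
call_id=703: ✗
call_id=704: ✓ → 2639
call_id=705: ✗
call_id=706: ✓ → 868
call_id=707: ✓ → 1054
call_id=708: ✗
call_id=709: ✓ → 1017
line_sum = 1506 + 2639 + 868 + 1054 + 1017 = 7084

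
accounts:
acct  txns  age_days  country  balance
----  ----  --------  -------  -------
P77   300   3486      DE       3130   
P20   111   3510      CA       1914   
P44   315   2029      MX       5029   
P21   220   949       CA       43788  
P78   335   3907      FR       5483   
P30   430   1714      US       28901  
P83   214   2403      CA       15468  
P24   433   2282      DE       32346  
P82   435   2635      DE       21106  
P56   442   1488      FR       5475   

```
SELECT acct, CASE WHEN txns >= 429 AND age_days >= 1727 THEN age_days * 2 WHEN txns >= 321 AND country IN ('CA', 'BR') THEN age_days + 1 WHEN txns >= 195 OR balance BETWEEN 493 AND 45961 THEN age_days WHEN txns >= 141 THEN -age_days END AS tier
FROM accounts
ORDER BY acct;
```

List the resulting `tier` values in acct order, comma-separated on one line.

3510, 949, 4564, 1714, 2029, 1488, 3486, 3907, 5270, 2403

acct=P20: txns >= 195 OR balance BETWEEN 493 AND 45961 → 3510
acct=P21: txns >= 195 OR balance BETWEEN 493 AND 45961 → 949
acct=P24: txns >= 429 AND age_days >= 1727 → 4564
acct=P30: txns >= 195 OR balance BETWEEN 493 AND 45961 → 1714
acct=P44: txns >= 195 OR balance BETWEEN 493 AND 45961 → 2029
acct=P56: txns >= 195 OR balance BETWEEN 493 AND 45961 → 1488
acct=P77: txns >= 195 OR balance BETWEEN 493 AND 45961 → 3486
acct=P78: txns >= 195 OR balance BETWEEN 493 AND 45961 → 3907
acct=P82: txns >= 429 AND age_days >= 1727 → 5270
acct=P83: txns >= 195 OR balance BETWEEN 493 AND 45961 → 2403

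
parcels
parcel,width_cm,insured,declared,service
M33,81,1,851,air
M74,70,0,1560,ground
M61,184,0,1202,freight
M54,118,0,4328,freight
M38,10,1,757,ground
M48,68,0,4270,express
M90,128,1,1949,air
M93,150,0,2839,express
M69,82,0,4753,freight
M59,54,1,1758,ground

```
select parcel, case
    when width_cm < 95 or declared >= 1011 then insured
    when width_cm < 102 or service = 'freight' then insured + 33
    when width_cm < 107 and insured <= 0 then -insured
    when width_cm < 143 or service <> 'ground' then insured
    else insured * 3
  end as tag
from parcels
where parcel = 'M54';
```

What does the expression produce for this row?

parcel = M54: width_cm=118, insured=0, declared=4328, service=freight.
width_cm < 95 or declared >= 1011 → true → 0

0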